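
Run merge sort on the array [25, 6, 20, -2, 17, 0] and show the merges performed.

Divide and conquer:
  Merge [6] + [20] -> [6, 20]
  Merge [25] + [6, 20] -> [6, 20, 25]
  Merge [17] + [0] -> [0, 17]
  Merge [-2] + [0, 17] -> [-2, 0, 17]
  Merge [6, 20, 25] + [-2, 0, 17] -> [-2, 0, 6, 17, 20, 25]


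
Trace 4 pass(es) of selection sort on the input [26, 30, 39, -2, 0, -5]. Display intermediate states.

Pass 1: Select minimum -5 at index 5, swap -> [-5, 30, 39, -2, 0, 26]
Pass 2: Select minimum -2 at index 3, swap -> [-5, -2, 39, 30, 0, 26]
Pass 3: Select minimum 0 at index 4, swap -> [-5, -2, 0, 30, 39, 26]
Pass 4: Select minimum 26 at index 5, swap -> [-5, -2, 0, 26, 39, 30]


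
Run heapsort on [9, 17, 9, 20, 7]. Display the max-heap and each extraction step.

Build heap: [20, 17, 9, 9, 7]
Extract 20: [17, 9, 9, 7, 20]
Extract 17: [9, 7, 9, 17, 20]
Extract 9: [9, 7, 9, 17, 20]
Extract 9: [7, 9, 9, 17, 20]


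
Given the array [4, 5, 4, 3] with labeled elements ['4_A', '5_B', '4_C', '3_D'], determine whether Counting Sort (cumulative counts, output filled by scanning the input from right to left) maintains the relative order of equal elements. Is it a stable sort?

Trace Counting Sort on the labeled array (the key is the number; the letter only tracks identity):
  Counts for values 0..5: [0, 0, 0, 1, 2, 1]
  Cumulative counts: [0, 0, 0, 1, 3, 4]
  Scan right to left: place 3_D at output index 0
  Scan right to left: place 4_C at output index 2
  Scan right to left: place 5_B at output index 3
  Scan right to left: place 4_A at output index 1
  Output: [3_D, 4_A, 4_C, 5_B]
Equal keys:
  value 4: originally 4_A, 4_C; after sorting 4_A, 4_C -> order preserved
All equal keys kept their original relative order. Counting Sort is stable: scanning the input right to left with decreasing cumulative counts places later duplicates at later output positions.
Answer: Stable


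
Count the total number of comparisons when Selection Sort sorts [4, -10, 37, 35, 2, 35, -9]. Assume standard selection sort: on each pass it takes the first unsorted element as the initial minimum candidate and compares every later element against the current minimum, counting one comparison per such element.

Pass 1: scan indices 1..6 for the minimum = 6 comparison(s); min is -10, place at index 0 -> [-10, 4, 37, 35, 2, 35, -9]
Pass 2: scan indices 2..6 for the minimum = 5 comparison(s); min is -9, place at index 1 -> [-10, -9, 37, 35, 2, 35, 4]
Pass 3: scan indices 3..6 for the minimum = 4 comparison(s); min is 2, place at index 2 -> [-10, -9, 2, 35, 37, 35, 4]
Pass 4: scan indices 4..6 for the minimum = 3 comparison(s); min is 4, place at index 3 -> [-10, -9, 2, 4, 37, 35, 35]
Pass 5: scan indices 5..6 for the minimum = 2 comparison(s); min is 35, place at index 4 -> [-10, -9, 2, 4, 35, 37, 35]
Pass 6: scan indices 6..6 for the minimum = 1 comparison(s); min is 35, place at index 5 -> [-10, -9, 2, 4, 35, 35, 37]
Selection sort always scans the whole unsorted suffix, so the count is (n-1) + (n-2) + ... + 1 = n(n-1)/2 = 7*6/2 = 21 regardless of the input order.
Total comparisons: 6 + 5 + 4 + 3 + 2 + 1 = 21


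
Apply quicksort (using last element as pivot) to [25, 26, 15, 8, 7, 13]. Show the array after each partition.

Partition 1: pivot=13 at index 2 -> [8, 7, 13, 25, 26, 15]
Partition 2: pivot=7 at index 0 -> [7, 8, 13, 25, 26, 15]
Partition 3: pivot=15 at index 3 -> [7, 8, 13, 15, 26, 25]
Partition 4: pivot=25 at index 4 -> [7, 8, 13, 15, 25, 26]


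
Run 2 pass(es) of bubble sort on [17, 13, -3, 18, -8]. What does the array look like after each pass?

After pass 1: [13, -3, 17, -8, 18] (3 swaps)
After pass 2: [-3, 13, -8, 17, 18] (2 swaps)
Total swaps: 5


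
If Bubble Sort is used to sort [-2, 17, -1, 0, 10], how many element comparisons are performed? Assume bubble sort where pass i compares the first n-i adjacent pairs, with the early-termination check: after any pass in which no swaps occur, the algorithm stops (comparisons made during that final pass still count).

Pass 1: compare adjacent pairs (0,1)..(3,4) = 4 comparison(s), 3 swap(s) -> [-2, -1, 0, 10, 17]
Pass 2: compare adjacent pairs (0,1)..(2,3) = 3 comparison(s), 0 swap(s) -> [-2, -1, 0, 10, 17]
No swaps in this pass, so bubble sort stops here.
Total comparisons: 4 + 3 = 7


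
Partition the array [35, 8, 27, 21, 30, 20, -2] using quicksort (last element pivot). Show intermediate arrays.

Partition 1: pivot=-2 at index 0 -> [-2, 8, 27, 21, 30, 20, 35]
Partition 2: pivot=35 at index 6 -> [-2, 8, 27, 21, 30, 20, 35]
Partition 3: pivot=20 at index 2 -> [-2, 8, 20, 21, 30, 27, 35]
Partition 4: pivot=27 at index 4 -> [-2, 8, 20, 21, 27, 30, 35]


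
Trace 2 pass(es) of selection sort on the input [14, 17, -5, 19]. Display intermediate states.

Pass 1: Select minimum -5 at index 2, swap -> [-5, 17, 14, 19]
Pass 2: Select minimum 14 at index 2, swap -> [-5, 14, 17, 19]


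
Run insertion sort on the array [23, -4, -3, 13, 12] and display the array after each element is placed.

First element 23 is already 'sorted'
Insert -4: shifted 1 elements -> [-4, 23, -3, 13, 12]
Insert -3: shifted 1 elements -> [-4, -3, 23, 13, 12]
Insert 13: shifted 1 elements -> [-4, -3, 13, 23, 12]
Insert 12: shifted 2 elements -> [-4, -3, 12, 13, 23]


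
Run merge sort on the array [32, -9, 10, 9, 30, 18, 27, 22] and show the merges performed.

Divide and conquer:
  Merge [32] + [-9] -> [-9, 32]
  Merge [10] + [9] -> [9, 10]
  Merge [-9, 32] + [9, 10] -> [-9, 9, 10, 32]
  Merge [30] + [18] -> [18, 30]
  Merge [27] + [22] -> [22, 27]
  Merge [18, 30] + [22, 27] -> [18, 22, 27, 30]
  Merge [-9, 9, 10, 32] + [18, 22, 27, 30] -> [-9, 9, 10, 18, 22, 27, 30, 32]


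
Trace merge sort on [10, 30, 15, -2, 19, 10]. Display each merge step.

Divide and conquer:
  Merge [30] + [15] -> [15, 30]
  Merge [10] + [15, 30] -> [10, 15, 30]
  Merge [19] + [10] -> [10, 19]
  Merge [-2] + [10, 19] -> [-2, 10, 19]
  Merge [10, 15, 30] + [-2, 10, 19] -> [-2, 10, 10, 15, 19, 30]


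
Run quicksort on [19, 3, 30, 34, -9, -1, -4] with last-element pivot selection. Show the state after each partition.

Partition 1: pivot=-4 at index 1 -> [-9, -4, 30, 34, 19, -1, 3]
Partition 2: pivot=3 at index 3 -> [-9, -4, -1, 3, 19, 30, 34]
Partition 3: pivot=34 at index 6 -> [-9, -4, -1, 3, 19, 30, 34]
Partition 4: pivot=30 at index 5 -> [-9, -4, -1, 3, 19, 30, 34]


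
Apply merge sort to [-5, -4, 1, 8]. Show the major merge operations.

Divide and conquer:
  Merge [-5] + [-4] -> [-5, -4]
  Merge [1] + [8] -> [1, 8]
  Merge [-5, -4] + [1, 8] -> [-5, -4, 1, 8]


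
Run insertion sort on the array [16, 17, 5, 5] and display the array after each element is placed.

First element 16 is already 'sorted'
Insert 17: shifted 0 elements -> [16, 17, 5, 5]
Insert 5: shifted 2 elements -> [5, 16, 17, 5]
Insert 5: shifted 2 elements -> [5, 5, 16, 17]


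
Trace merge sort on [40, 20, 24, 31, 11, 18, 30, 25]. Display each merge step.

Divide and conquer:
  Merge [40] + [20] -> [20, 40]
  Merge [24] + [31] -> [24, 31]
  Merge [20, 40] + [24, 31] -> [20, 24, 31, 40]
  Merge [11] + [18] -> [11, 18]
  Merge [30] + [25] -> [25, 30]
  Merge [11, 18] + [25, 30] -> [11, 18, 25, 30]
  Merge [20, 24, 31, 40] + [11, 18, 25, 30] -> [11, 18, 20, 24, 25, 30, 31, 40]


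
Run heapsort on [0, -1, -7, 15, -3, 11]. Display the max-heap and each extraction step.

Build heap: [15, 0, 11, -1, -3, -7]
Extract 15: [11, 0, -7, -1, -3, 15]
Extract 11: [0, -1, -7, -3, 11, 15]
Extract 0: [-1, -3, -7, 0, 11, 15]
Extract -1: [-3, -7, -1, 0, 11, 15]
Extract -3: [-7, -3, -1, 0, 11, 15]


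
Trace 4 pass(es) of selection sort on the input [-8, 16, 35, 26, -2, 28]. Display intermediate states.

Pass 1: Select minimum -8 at index 0, swap -> [-8, 16, 35, 26, -2, 28]
Pass 2: Select minimum -2 at index 4, swap -> [-8, -2, 35, 26, 16, 28]
Pass 3: Select minimum 16 at index 4, swap -> [-8, -2, 16, 26, 35, 28]
Pass 4: Select minimum 26 at index 3, swap -> [-8, -2, 16, 26, 35, 28]


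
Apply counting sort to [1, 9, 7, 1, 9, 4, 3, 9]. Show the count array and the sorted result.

Count array: [0, 2, 0, 1, 1, 0, 0, 1, 0, 3]
(count[i] = number of elements equal to i)
Cumulative count: [0, 2, 2, 3, 4, 4, 4, 5, 5, 8]
Sorted: [1, 1, 3, 4, 7, 9, 9, 9]


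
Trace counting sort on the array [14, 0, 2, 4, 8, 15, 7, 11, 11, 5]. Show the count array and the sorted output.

Count array: [1, 0, 1, 0, 1, 1, 0, 1, 1, 0, 0, 2, 0, 0, 1, 1]
(count[i] = number of elements equal to i)
Cumulative count: [1, 1, 2, 2, 3, 4, 4, 5, 6, 6, 6, 8, 8, 8, 9, 10]
Sorted: [0, 2, 4, 5, 7, 8, 11, 11, 14, 15]


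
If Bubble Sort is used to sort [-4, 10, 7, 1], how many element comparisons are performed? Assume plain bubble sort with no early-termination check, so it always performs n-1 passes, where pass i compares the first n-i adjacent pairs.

Pass 1: compare adjacent pairs (0,1)..(2,3) = 3 comparison(s), 2 swap(s) -> [-4, 7, 1, 10]
Pass 2: compare adjacent pairs (0,1)..(1,2) = 2 comparison(s), 1 swap(s) -> [-4, 1, 7, 10]
Pass 3: compare adjacent pairs (0,1)..(0,1) = 1 comparison(s), 0 swap(s) -> [-4, 1, 7, 10]
Total comparisons: 3 + 2 + 1 = 6


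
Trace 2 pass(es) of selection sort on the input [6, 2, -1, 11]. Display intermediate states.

Pass 1: Select minimum -1 at index 2, swap -> [-1, 2, 6, 11]
Pass 2: Select minimum 2 at index 1, swap -> [-1, 2, 6, 11]


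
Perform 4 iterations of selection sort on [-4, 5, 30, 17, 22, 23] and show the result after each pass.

Pass 1: Select minimum -4 at index 0, swap -> [-4, 5, 30, 17, 22, 23]
Pass 2: Select minimum 5 at index 1, swap -> [-4, 5, 30, 17, 22, 23]
Pass 3: Select minimum 17 at index 3, swap -> [-4, 5, 17, 30, 22, 23]
Pass 4: Select minimum 22 at index 4, swap -> [-4, 5, 17, 22, 30, 23]


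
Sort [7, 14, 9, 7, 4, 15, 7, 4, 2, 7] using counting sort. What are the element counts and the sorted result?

Count array: [0, 0, 1, 0, 2, 0, 0, 4, 0, 1, 0, 0, 0, 0, 1, 1]
(count[i] = number of elements equal to i)
Cumulative count: [0, 0, 1, 1, 3, 3, 3, 7, 7, 8, 8, 8, 8, 8, 9, 10]
Sorted: [2, 4, 4, 7, 7, 7, 7, 9, 14, 15]


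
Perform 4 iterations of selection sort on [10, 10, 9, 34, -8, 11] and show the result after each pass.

Pass 1: Select minimum -8 at index 4, swap -> [-8, 10, 9, 34, 10, 11]
Pass 2: Select minimum 9 at index 2, swap -> [-8, 9, 10, 34, 10, 11]
Pass 3: Select minimum 10 at index 2, swap -> [-8, 9, 10, 34, 10, 11]
Pass 4: Select minimum 10 at index 4, swap -> [-8, 9, 10, 10, 34, 11]


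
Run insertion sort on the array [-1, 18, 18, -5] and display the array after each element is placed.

First element -1 is already 'sorted'
Insert 18: shifted 0 elements -> [-1, 18, 18, -5]
Insert 18: shifted 0 elements -> [-1, 18, 18, -5]
Insert -5: shifted 3 elements -> [-5, -1, 18, 18]


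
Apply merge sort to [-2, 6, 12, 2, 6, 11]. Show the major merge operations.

Divide and conquer:
  Merge [6] + [12] -> [6, 12]
  Merge [-2] + [6, 12] -> [-2, 6, 12]
  Merge [6] + [11] -> [6, 11]
  Merge [2] + [6, 11] -> [2, 6, 11]
  Merge [-2, 6, 12] + [2, 6, 11] -> [-2, 2, 6, 6, 11, 12]


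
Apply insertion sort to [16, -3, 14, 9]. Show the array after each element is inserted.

First element 16 is already 'sorted'
Insert -3: shifted 1 elements -> [-3, 16, 14, 9]
Insert 14: shifted 1 elements -> [-3, 14, 16, 9]
Insert 9: shifted 2 elements -> [-3, 9, 14, 16]


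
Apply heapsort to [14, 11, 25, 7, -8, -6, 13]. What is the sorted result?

Build heap: [25, 11, 14, 7, -8, -6, 13]
Extract 25: [14, 11, 13, 7, -8, -6, 25]
Extract 14: [13, 11, -6, 7, -8, 14, 25]
Extract 13: [11, 7, -6, -8, 13, 14, 25]
Extract 11: [7, -8, -6, 11, 13, 14, 25]
Extract 7: [-6, -8, 7, 11, 13, 14, 25]
Extract -6: [-8, -6, 7, 11, 13, 14, 25]


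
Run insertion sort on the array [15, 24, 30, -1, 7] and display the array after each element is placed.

First element 15 is already 'sorted'
Insert 24: shifted 0 elements -> [15, 24, 30, -1, 7]
Insert 30: shifted 0 elements -> [15, 24, 30, -1, 7]
Insert -1: shifted 3 elements -> [-1, 15, 24, 30, 7]
Insert 7: shifted 3 elements -> [-1, 7, 15, 24, 30]


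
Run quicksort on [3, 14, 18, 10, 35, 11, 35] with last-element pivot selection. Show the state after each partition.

Partition 1: pivot=35 at index 6 -> [3, 14, 18, 10, 35, 11, 35]
Partition 2: pivot=11 at index 2 -> [3, 10, 11, 14, 35, 18, 35]
Partition 3: pivot=10 at index 1 -> [3, 10, 11, 14, 35, 18, 35]
Partition 4: pivot=18 at index 4 -> [3, 10, 11, 14, 18, 35, 35]


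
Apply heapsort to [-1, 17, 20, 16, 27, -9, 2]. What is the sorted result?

Build heap: [27, 17, 20, 16, -1, -9, 2]
Extract 27: [20, 17, 2, 16, -1, -9, 27]
Extract 20: [17, 16, 2, -9, -1, 20, 27]
Extract 17: [16, -1, 2, -9, 17, 20, 27]
Extract 16: [2, -1, -9, 16, 17, 20, 27]
Extract 2: [-1, -9, 2, 16, 17, 20, 27]
Extract -1: [-9, -1, 2, 16, 17, 20, 27]


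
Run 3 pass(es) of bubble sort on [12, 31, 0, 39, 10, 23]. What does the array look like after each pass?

After pass 1: [12, 0, 31, 10, 23, 39] (3 swaps)
After pass 2: [0, 12, 10, 23, 31, 39] (3 swaps)
After pass 3: [0, 10, 12, 23, 31, 39] (1 swaps)
Total swaps: 7


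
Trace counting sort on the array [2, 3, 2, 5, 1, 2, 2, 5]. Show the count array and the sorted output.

Count array: [0, 1, 4, 1, 0, 2]
(count[i] = number of elements equal to i)
Cumulative count: [0, 1, 5, 6, 6, 8]
Sorted: [1, 2, 2, 2, 2, 3, 5, 5]


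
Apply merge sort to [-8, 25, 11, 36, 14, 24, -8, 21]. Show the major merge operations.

Divide and conquer:
  Merge [-8] + [25] -> [-8, 25]
  Merge [11] + [36] -> [11, 36]
  Merge [-8, 25] + [11, 36] -> [-8, 11, 25, 36]
  Merge [14] + [24] -> [14, 24]
  Merge [-8] + [21] -> [-8, 21]
  Merge [14, 24] + [-8, 21] -> [-8, 14, 21, 24]
  Merge [-8, 11, 25, 36] + [-8, 14, 21, 24] -> [-8, -8, 11, 14, 21, 24, 25, 36]


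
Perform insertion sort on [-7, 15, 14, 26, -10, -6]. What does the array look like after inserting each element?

First element -7 is already 'sorted'
Insert 15: shifted 0 elements -> [-7, 15, 14, 26, -10, -6]
Insert 14: shifted 1 elements -> [-7, 14, 15, 26, -10, -6]
Insert 26: shifted 0 elements -> [-7, 14, 15, 26, -10, -6]
Insert -10: shifted 4 elements -> [-10, -7, 14, 15, 26, -6]
Insert -6: shifted 3 elements -> [-10, -7, -6, 14, 15, 26]


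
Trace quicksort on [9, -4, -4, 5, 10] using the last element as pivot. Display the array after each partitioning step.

Partition 1: pivot=10 at index 4 -> [9, -4, -4, 5, 10]
Partition 2: pivot=5 at index 2 -> [-4, -4, 5, 9, 10]
Partition 3: pivot=-4 at index 1 -> [-4, -4, 5, 9, 10]


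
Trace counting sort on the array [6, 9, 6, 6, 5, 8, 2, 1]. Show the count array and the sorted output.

Count array: [0, 1, 1, 0, 0, 1, 3, 0, 1, 1]
(count[i] = number of elements equal to i)
Cumulative count: [0, 1, 2, 2, 2, 3, 6, 6, 7, 8]
Sorted: [1, 2, 5, 6, 6, 6, 8, 9]


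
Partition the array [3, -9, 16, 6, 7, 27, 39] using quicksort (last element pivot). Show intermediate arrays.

Partition 1: pivot=39 at index 6 -> [3, -9, 16, 6, 7, 27, 39]
Partition 2: pivot=27 at index 5 -> [3, -9, 16, 6, 7, 27, 39]
Partition 3: pivot=7 at index 3 -> [3, -9, 6, 7, 16, 27, 39]
Partition 4: pivot=6 at index 2 -> [3, -9, 6, 7, 16, 27, 39]
Partition 5: pivot=-9 at index 0 -> [-9, 3, 6, 7, 16, 27, 39]


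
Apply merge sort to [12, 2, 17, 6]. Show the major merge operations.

Divide and conquer:
  Merge [12] + [2] -> [2, 12]
  Merge [17] + [6] -> [6, 17]
  Merge [2, 12] + [6, 17] -> [2, 6, 12, 17]


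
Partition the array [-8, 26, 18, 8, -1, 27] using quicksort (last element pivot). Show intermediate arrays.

Partition 1: pivot=27 at index 5 -> [-8, 26, 18, 8, -1, 27]
Partition 2: pivot=-1 at index 1 -> [-8, -1, 18, 8, 26, 27]
Partition 3: pivot=26 at index 4 -> [-8, -1, 18, 8, 26, 27]
Partition 4: pivot=8 at index 2 -> [-8, -1, 8, 18, 26, 27]


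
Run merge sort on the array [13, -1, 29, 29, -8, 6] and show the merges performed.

Divide and conquer:
  Merge [-1] + [29] -> [-1, 29]
  Merge [13] + [-1, 29] -> [-1, 13, 29]
  Merge [-8] + [6] -> [-8, 6]
  Merge [29] + [-8, 6] -> [-8, 6, 29]
  Merge [-1, 13, 29] + [-8, 6, 29] -> [-8, -1, 6, 13, 29, 29]


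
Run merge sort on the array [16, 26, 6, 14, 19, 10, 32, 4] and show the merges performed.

Divide and conquer:
  Merge [16] + [26] -> [16, 26]
  Merge [6] + [14] -> [6, 14]
  Merge [16, 26] + [6, 14] -> [6, 14, 16, 26]
  Merge [19] + [10] -> [10, 19]
  Merge [32] + [4] -> [4, 32]
  Merge [10, 19] + [4, 32] -> [4, 10, 19, 32]
  Merge [6, 14, 16, 26] + [4, 10, 19, 32] -> [4, 6, 10, 14, 16, 19, 26, 32]


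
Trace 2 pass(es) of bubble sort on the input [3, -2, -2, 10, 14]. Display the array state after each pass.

After pass 1: [-2, -2, 3, 10, 14] (2 swaps)
After pass 2: [-2, -2, 3, 10, 14] (0 swaps)
Total swaps: 2


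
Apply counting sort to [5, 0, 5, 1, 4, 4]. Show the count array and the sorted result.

Count array: [1, 1, 0, 0, 2, 2]
(count[i] = number of elements equal to i)
Cumulative count: [1, 2, 2, 2, 4, 6]
Sorted: [0, 1, 4, 4, 5, 5]


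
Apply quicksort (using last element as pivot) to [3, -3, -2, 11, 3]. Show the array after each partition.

Partition 1: pivot=3 at index 3 -> [3, -3, -2, 3, 11]
Partition 2: pivot=-2 at index 1 -> [-3, -2, 3, 3, 11]


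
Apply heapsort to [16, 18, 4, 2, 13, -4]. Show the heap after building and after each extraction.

Build heap: [18, 16, 4, 2, 13, -4]
Extract 18: [16, 13, 4, 2, -4, 18]
Extract 16: [13, 2, 4, -4, 16, 18]
Extract 13: [4, 2, -4, 13, 16, 18]
Extract 4: [2, -4, 4, 13, 16, 18]
Extract 2: [-4, 2, 4, 13, 16, 18]


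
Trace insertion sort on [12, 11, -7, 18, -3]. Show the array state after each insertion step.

First element 12 is already 'sorted'
Insert 11: shifted 1 elements -> [11, 12, -7, 18, -3]
Insert -7: shifted 2 elements -> [-7, 11, 12, 18, -3]
Insert 18: shifted 0 elements -> [-7, 11, 12, 18, -3]
Insert -3: shifted 3 elements -> [-7, -3, 11, 12, 18]


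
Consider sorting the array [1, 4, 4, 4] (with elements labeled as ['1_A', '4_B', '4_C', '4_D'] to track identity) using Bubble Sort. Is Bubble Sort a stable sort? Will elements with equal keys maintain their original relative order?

Trace Bubble Sort on the labeled array (the key is the number; the letter only tracks identity):
  After pass 1: [1_A, 4_B, 4_C, 4_D] (no swaps, done)
Final order: [1_A, 4_B, 4_C, 4_D]
Equal keys:
  value 4: originally 4_B, 4_C, 4_D; after sorting 4_B, 4_C, 4_D -> order preserved
All equal keys kept their original relative order. Bubble Sort is stable: it only swaps adjacent elements when the left one is strictly greater, so equal keys never move past each other.
Answer: Stable


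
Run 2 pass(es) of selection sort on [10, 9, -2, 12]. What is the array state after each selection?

Pass 1: Select minimum -2 at index 2, swap -> [-2, 9, 10, 12]
Pass 2: Select minimum 9 at index 1, swap -> [-2, 9, 10, 12]


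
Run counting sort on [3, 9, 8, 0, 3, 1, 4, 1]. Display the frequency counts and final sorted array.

Count array: [1, 2, 0, 2, 1, 0, 0, 0, 1, 1]
(count[i] = number of elements equal to i)
Cumulative count: [1, 3, 3, 5, 6, 6, 6, 6, 7, 8]
Sorted: [0, 1, 1, 3, 3, 4, 8, 9]


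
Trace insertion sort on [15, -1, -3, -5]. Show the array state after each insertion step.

First element 15 is already 'sorted'
Insert -1: shifted 1 elements -> [-1, 15, -3, -5]
Insert -3: shifted 2 elements -> [-3, -1, 15, -5]
Insert -5: shifted 3 elements -> [-5, -3, -1, 15]


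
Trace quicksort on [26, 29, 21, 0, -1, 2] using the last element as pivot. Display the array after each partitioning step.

Partition 1: pivot=2 at index 2 -> [0, -1, 2, 26, 29, 21]
Partition 2: pivot=-1 at index 0 -> [-1, 0, 2, 26, 29, 21]
Partition 3: pivot=21 at index 3 -> [-1, 0, 2, 21, 29, 26]
Partition 4: pivot=26 at index 4 -> [-1, 0, 2, 21, 26, 29]


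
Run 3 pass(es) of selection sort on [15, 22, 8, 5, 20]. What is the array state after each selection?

Pass 1: Select minimum 5 at index 3, swap -> [5, 22, 8, 15, 20]
Pass 2: Select minimum 8 at index 2, swap -> [5, 8, 22, 15, 20]
Pass 3: Select minimum 15 at index 3, swap -> [5, 8, 15, 22, 20]


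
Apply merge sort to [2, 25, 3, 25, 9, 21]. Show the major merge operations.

Divide and conquer:
  Merge [25] + [3] -> [3, 25]
  Merge [2] + [3, 25] -> [2, 3, 25]
  Merge [9] + [21] -> [9, 21]
  Merge [25] + [9, 21] -> [9, 21, 25]
  Merge [2, 3, 25] + [9, 21, 25] -> [2, 3, 9, 21, 25, 25]


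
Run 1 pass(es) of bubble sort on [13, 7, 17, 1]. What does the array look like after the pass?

After pass 1: [7, 13, 1, 17] (2 swaps)
Total swaps: 2


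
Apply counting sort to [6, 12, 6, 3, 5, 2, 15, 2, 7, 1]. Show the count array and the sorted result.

Count array: [0, 1, 2, 1, 0, 1, 2, 1, 0, 0, 0, 0, 1, 0, 0, 1]
(count[i] = number of elements equal to i)
Cumulative count: [0, 1, 3, 4, 4, 5, 7, 8, 8, 8, 8, 8, 9, 9, 9, 10]
Sorted: [1, 2, 2, 3, 5, 6, 6, 7, 12, 15]


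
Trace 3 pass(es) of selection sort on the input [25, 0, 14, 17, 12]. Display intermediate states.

Pass 1: Select minimum 0 at index 1, swap -> [0, 25, 14, 17, 12]
Pass 2: Select minimum 12 at index 4, swap -> [0, 12, 14, 17, 25]
Pass 3: Select minimum 14 at index 2, swap -> [0, 12, 14, 17, 25]


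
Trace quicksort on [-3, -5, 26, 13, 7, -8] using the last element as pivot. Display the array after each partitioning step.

Partition 1: pivot=-8 at index 0 -> [-8, -5, 26, 13, 7, -3]
Partition 2: pivot=-3 at index 2 -> [-8, -5, -3, 13, 7, 26]
Partition 3: pivot=26 at index 5 -> [-8, -5, -3, 13, 7, 26]
Partition 4: pivot=7 at index 3 -> [-8, -5, -3, 7, 13, 26]


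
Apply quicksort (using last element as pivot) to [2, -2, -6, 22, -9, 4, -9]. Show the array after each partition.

Partition 1: pivot=-9 at index 1 -> [-9, -9, -6, 22, 2, 4, -2]
Partition 2: pivot=-2 at index 3 -> [-9, -9, -6, -2, 2, 4, 22]
Partition 3: pivot=22 at index 6 -> [-9, -9, -6, -2, 2, 4, 22]
Partition 4: pivot=4 at index 5 -> [-9, -9, -6, -2, 2, 4, 22]


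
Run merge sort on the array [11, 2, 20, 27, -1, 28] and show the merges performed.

Divide and conquer:
  Merge [2] + [20] -> [2, 20]
  Merge [11] + [2, 20] -> [2, 11, 20]
  Merge [-1] + [28] -> [-1, 28]
  Merge [27] + [-1, 28] -> [-1, 27, 28]
  Merge [2, 11, 20] + [-1, 27, 28] -> [-1, 2, 11, 20, 27, 28]


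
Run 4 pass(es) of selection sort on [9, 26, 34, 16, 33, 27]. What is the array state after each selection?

Pass 1: Select minimum 9 at index 0, swap -> [9, 26, 34, 16, 33, 27]
Pass 2: Select minimum 16 at index 3, swap -> [9, 16, 34, 26, 33, 27]
Pass 3: Select minimum 26 at index 3, swap -> [9, 16, 26, 34, 33, 27]
Pass 4: Select minimum 27 at index 5, swap -> [9, 16, 26, 27, 33, 34]


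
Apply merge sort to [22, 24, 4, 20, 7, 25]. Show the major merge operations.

Divide and conquer:
  Merge [24] + [4] -> [4, 24]
  Merge [22] + [4, 24] -> [4, 22, 24]
  Merge [7] + [25] -> [7, 25]
  Merge [20] + [7, 25] -> [7, 20, 25]
  Merge [4, 22, 24] + [7, 20, 25] -> [4, 7, 20, 22, 24, 25]


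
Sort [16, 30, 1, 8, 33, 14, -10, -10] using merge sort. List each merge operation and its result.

Divide and conquer:
  Merge [16] + [30] -> [16, 30]
  Merge [1] + [8] -> [1, 8]
  Merge [16, 30] + [1, 8] -> [1, 8, 16, 30]
  Merge [33] + [14] -> [14, 33]
  Merge [-10] + [-10] -> [-10, -10]
  Merge [14, 33] + [-10, -10] -> [-10, -10, 14, 33]
  Merge [1, 8, 16, 30] + [-10, -10, 14, 33] -> [-10, -10, 1, 8, 14, 16, 30, 33]


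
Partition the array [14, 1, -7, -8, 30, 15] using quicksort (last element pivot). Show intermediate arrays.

Partition 1: pivot=15 at index 4 -> [14, 1, -7, -8, 15, 30]
Partition 2: pivot=-8 at index 0 -> [-8, 1, -7, 14, 15, 30]
Partition 3: pivot=14 at index 3 -> [-8, 1, -7, 14, 15, 30]
Partition 4: pivot=-7 at index 1 -> [-8, -7, 1, 14, 15, 30]


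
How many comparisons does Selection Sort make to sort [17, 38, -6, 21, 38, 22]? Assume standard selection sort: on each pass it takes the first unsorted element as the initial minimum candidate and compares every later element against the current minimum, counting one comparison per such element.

Pass 1: scan indices 1..5 for the minimum = 5 comparison(s); min is -6, place at index 0 -> [-6, 38, 17, 21, 38, 22]
Pass 2: scan indices 2..5 for the minimum = 4 comparison(s); min is 17, place at index 1 -> [-6, 17, 38, 21, 38, 22]
Pass 3: scan indices 3..5 for the minimum = 3 comparison(s); min is 21, place at index 2 -> [-6, 17, 21, 38, 38, 22]
Pass 4: scan indices 4..5 for the minimum = 2 comparison(s); min is 22, place at index 3 -> [-6, 17, 21, 22, 38, 38]
Pass 5: scan indices 5..5 for the minimum = 1 comparison(s); min is 38, place at index 4 -> [-6, 17, 21, 22, 38, 38]
Selection sort always scans the whole unsorted suffix, so the count is (n-1) + (n-2) + ... + 1 = n(n-1)/2 = 6*5/2 = 15 regardless of the input order.
Total comparisons: 5 + 4 + 3 + 2 + 1 = 15


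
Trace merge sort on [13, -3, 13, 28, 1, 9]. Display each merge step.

Divide and conquer:
  Merge [-3] + [13] -> [-3, 13]
  Merge [13] + [-3, 13] -> [-3, 13, 13]
  Merge [1] + [9] -> [1, 9]
  Merge [28] + [1, 9] -> [1, 9, 28]
  Merge [-3, 13, 13] + [1, 9, 28] -> [-3, 1, 9, 13, 13, 28]


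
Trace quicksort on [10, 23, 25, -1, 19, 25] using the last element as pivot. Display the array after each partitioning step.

Partition 1: pivot=25 at index 5 -> [10, 23, 25, -1, 19, 25]
Partition 2: pivot=19 at index 2 -> [10, -1, 19, 23, 25, 25]
Partition 3: pivot=-1 at index 0 -> [-1, 10, 19, 23, 25, 25]
Partition 4: pivot=25 at index 4 -> [-1, 10, 19, 23, 25, 25]


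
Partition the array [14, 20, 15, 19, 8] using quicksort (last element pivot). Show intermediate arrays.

Partition 1: pivot=8 at index 0 -> [8, 20, 15, 19, 14]
Partition 2: pivot=14 at index 1 -> [8, 14, 15, 19, 20]
Partition 3: pivot=20 at index 4 -> [8, 14, 15, 19, 20]
Partition 4: pivot=19 at index 3 -> [8, 14, 15, 19, 20]


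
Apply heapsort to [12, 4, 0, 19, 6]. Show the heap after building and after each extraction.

Build heap: [19, 12, 0, 4, 6]
Extract 19: [12, 6, 0, 4, 19]
Extract 12: [6, 4, 0, 12, 19]
Extract 6: [4, 0, 6, 12, 19]
Extract 4: [0, 4, 6, 12, 19]


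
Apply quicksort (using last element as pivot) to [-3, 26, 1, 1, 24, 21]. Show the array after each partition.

Partition 1: pivot=21 at index 3 -> [-3, 1, 1, 21, 24, 26]
Partition 2: pivot=1 at index 2 -> [-3, 1, 1, 21, 24, 26]
Partition 3: pivot=1 at index 1 -> [-3, 1, 1, 21, 24, 26]
Partition 4: pivot=26 at index 5 -> [-3, 1, 1, 21, 24, 26]


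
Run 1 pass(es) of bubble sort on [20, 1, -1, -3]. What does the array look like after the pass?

After pass 1: [1, -1, -3, 20] (3 swaps)
Total swaps: 3


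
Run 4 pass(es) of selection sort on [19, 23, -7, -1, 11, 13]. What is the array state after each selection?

Pass 1: Select minimum -7 at index 2, swap -> [-7, 23, 19, -1, 11, 13]
Pass 2: Select minimum -1 at index 3, swap -> [-7, -1, 19, 23, 11, 13]
Pass 3: Select minimum 11 at index 4, swap -> [-7, -1, 11, 23, 19, 13]
Pass 4: Select minimum 13 at index 5, swap -> [-7, -1, 11, 13, 19, 23]


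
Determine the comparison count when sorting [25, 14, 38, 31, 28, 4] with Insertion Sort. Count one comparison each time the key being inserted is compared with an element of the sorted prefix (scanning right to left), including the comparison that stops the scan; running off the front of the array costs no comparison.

Insert 14: 25 > 14 (shift), reached front = 1 comparison(s) -> [14, 25, 38, 31, 28, 4]
Insert 38: 25 <= 38 (stop) = 1 comparison(s) -> [14, 25, 38, 31, 28, 4]
Insert 31: 38 > 31 (shift), 25 <= 31 (stop) = 2 comparison(s) -> [14, 25, 31, 38, 28, 4]
Insert 28: 38 > 28 (shift), 31 > 28 (shift), 25 <= 28 (stop) = 3 comparison(s) -> [14, 25, 28, 31, 38, 4]
Insert 4: 38 > 4 (shift), 31 > 4 (shift), 28 > 4 (shift), 25 > 4 (shift), 14 > 4 (shift), reached front = 5 comparison(s) -> [4, 14, 25, 28, 31, 38]
Total comparisons: 1 + 1 + 2 + 3 + 5 = 12


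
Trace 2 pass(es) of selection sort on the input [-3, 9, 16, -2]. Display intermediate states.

Pass 1: Select minimum -3 at index 0, swap -> [-3, 9, 16, -2]
Pass 2: Select minimum -2 at index 3, swap -> [-3, -2, 16, 9]


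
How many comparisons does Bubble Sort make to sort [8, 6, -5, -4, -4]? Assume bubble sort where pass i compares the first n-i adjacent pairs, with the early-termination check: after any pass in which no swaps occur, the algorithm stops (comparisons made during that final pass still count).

Pass 1: compare adjacent pairs (0,1)..(3,4) = 4 comparison(s), 4 swap(s) -> [6, -5, -4, -4, 8]
Pass 2: compare adjacent pairs (0,1)..(2,3) = 3 comparison(s), 3 swap(s) -> [-5, -4, -4, 6, 8]
Pass 3: compare adjacent pairs (0,1)..(1,2) = 2 comparison(s), 0 swap(s) -> [-5, -4, -4, 6, 8]
No swaps in this pass, so bubble sort stops here.
Total comparisons: 4 + 3 + 2 = 9


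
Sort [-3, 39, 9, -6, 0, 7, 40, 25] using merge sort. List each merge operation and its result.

Divide and conquer:
  Merge [-3] + [39] -> [-3, 39]
  Merge [9] + [-6] -> [-6, 9]
  Merge [-3, 39] + [-6, 9] -> [-6, -3, 9, 39]
  Merge [0] + [7] -> [0, 7]
  Merge [40] + [25] -> [25, 40]
  Merge [0, 7] + [25, 40] -> [0, 7, 25, 40]
  Merge [-6, -3, 9, 39] + [0, 7, 25, 40] -> [-6, -3, 0, 7, 9, 25, 39, 40]


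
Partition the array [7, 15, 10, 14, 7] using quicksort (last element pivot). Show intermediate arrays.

Partition 1: pivot=7 at index 1 -> [7, 7, 10, 14, 15]
Partition 2: pivot=15 at index 4 -> [7, 7, 10, 14, 15]
Partition 3: pivot=14 at index 3 -> [7, 7, 10, 14, 15]


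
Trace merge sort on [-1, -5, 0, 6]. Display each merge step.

Divide and conquer:
  Merge [-1] + [-5] -> [-5, -1]
  Merge [0] + [6] -> [0, 6]
  Merge [-5, -1] + [0, 6] -> [-5, -1, 0, 6]


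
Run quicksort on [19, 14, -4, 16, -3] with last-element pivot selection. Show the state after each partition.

Partition 1: pivot=-3 at index 1 -> [-4, -3, 19, 16, 14]
Partition 2: pivot=14 at index 2 -> [-4, -3, 14, 16, 19]
Partition 3: pivot=19 at index 4 -> [-4, -3, 14, 16, 19]


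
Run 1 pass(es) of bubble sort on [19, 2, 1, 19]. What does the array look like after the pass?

After pass 1: [2, 1, 19, 19] (2 swaps)
Total swaps: 2


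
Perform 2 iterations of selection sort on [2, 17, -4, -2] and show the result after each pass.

Pass 1: Select minimum -4 at index 2, swap -> [-4, 17, 2, -2]
Pass 2: Select minimum -2 at index 3, swap -> [-4, -2, 2, 17]


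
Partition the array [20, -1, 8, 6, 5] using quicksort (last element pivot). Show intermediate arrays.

Partition 1: pivot=5 at index 1 -> [-1, 5, 8, 6, 20]
Partition 2: pivot=20 at index 4 -> [-1, 5, 8, 6, 20]
Partition 3: pivot=6 at index 2 -> [-1, 5, 6, 8, 20]


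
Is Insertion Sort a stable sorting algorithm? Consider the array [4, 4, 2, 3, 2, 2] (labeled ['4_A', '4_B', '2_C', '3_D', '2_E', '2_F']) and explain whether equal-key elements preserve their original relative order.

Trace Insertion Sort on the labeled array (the key is the number; the letter only tracks identity):
  Insert 4_B at index 1: [4_A, 4_B, 2_C, 3_D, 2_E, 2_F]
  Insert 2_C at index 0: [2_C, 4_A, 4_B, 3_D, 2_E, 2_F]
  Insert 3_D at index 1: [2_C, 3_D, 4_A, 4_B, 2_E, 2_F]
  Insert 2_E at index 1: [2_C, 2_E, 3_D, 4_A, 4_B, 2_F]
  Insert 2_F at index 2: [2_C, 2_E, 2_F, 3_D, 4_A, 4_B]
Final order: [2_C, 2_E, 2_F, 3_D, 4_A, 4_B]
Equal keys:
  value 2: originally 2_C, 2_E, 2_F; after sorting 2_C, 2_E, 2_F -> order preserved
  value 4: originally 4_A, 4_B; after sorting 4_A, 4_B -> order preserved
All equal keys kept their original relative order. Insertion Sort is stable: elements are shifted only while they are strictly greater than the key, so a key is inserted after any equal elements already placed.
Answer: Stable


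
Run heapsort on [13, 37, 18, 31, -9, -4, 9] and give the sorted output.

Build heap: [37, 31, 18, 13, -9, -4, 9]
Extract 37: [31, 13, 18, 9, -9, -4, 37]
Extract 31: [18, 13, -4, 9, -9, 31, 37]
Extract 18: [13, 9, -4, -9, 18, 31, 37]
Extract 13: [9, -9, -4, 13, 18, 31, 37]
Extract 9: [-4, -9, 9, 13, 18, 31, 37]
Extract -4: [-9, -4, 9, 13, 18, 31, 37]


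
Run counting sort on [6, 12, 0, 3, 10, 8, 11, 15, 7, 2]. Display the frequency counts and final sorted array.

Count array: [1, 0, 1, 1, 0, 0, 1, 1, 1, 0, 1, 1, 1, 0, 0, 1]
(count[i] = number of elements equal to i)
Cumulative count: [1, 1, 2, 3, 3, 3, 4, 5, 6, 6, 7, 8, 9, 9, 9, 10]
Sorted: [0, 2, 3, 6, 7, 8, 10, 11, 12, 15]


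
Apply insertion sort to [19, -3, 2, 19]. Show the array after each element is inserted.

First element 19 is already 'sorted'
Insert -3: shifted 1 elements -> [-3, 19, 2, 19]
Insert 2: shifted 1 elements -> [-3, 2, 19, 19]
Insert 19: shifted 0 elements -> [-3, 2, 19, 19]


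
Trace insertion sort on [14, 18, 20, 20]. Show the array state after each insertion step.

First element 14 is already 'sorted'
Insert 18: shifted 0 elements -> [14, 18, 20, 20]
Insert 20: shifted 0 elements -> [14, 18, 20, 20]
Insert 20: shifted 0 elements -> [14, 18, 20, 20]


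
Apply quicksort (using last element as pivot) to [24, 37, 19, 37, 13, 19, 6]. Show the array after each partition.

Partition 1: pivot=6 at index 0 -> [6, 37, 19, 37, 13, 19, 24]
Partition 2: pivot=24 at index 4 -> [6, 19, 13, 19, 24, 37, 37]
Partition 3: pivot=19 at index 3 -> [6, 19, 13, 19, 24, 37, 37]
Partition 4: pivot=13 at index 1 -> [6, 13, 19, 19, 24, 37, 37]
Partition 5: pivot=37 at index 6 -> [6, 13, 19, 19, 24, 37, 37]


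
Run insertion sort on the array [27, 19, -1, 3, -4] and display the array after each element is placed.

First element 27 is already 'sorted'
Insert 19: shifted 1 elements -> [19, 27, -1, 3, -4]
Insert -1: shifted 2 elements -> [-1, 19, 27, 3, -4]
Insert 3: shifted 2 elements -> [-1, 3, 19, 27, -4]
Insert -4: shifted 4 elements -> [-4, -1, 3, 19, 27]


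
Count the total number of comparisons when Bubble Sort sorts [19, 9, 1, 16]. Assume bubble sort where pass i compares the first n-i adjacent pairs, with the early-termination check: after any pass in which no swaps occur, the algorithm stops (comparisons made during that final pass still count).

Pass 1: compare adjacent pairs (0,1)..(2,3) = 3 comparison(s), 3 swap(s) -> [9, 1, 16, 19]
Pass 2: compare adjacent pairs (0,1)..(1,2) = 2 comparison(s), 1 swap(s) -> [1, 9, 16, 19]
Pass 3: compare adjacent pairs (0,1)..(0,1) = 1 comparison(s), 0 swap(s) -> [1, 9, 16, 19]
No swaps in this pass, so bubble sort stops here.
Total comparisons: 3 + 2 + 1 = 6


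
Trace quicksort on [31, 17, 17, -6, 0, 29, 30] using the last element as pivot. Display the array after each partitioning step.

Partition 1: pivot=30 at index 5 -> [17, 17, -6, 0, 29, 30, 31]
Partition 2: pivot=29 at index 4 -> [17, 17, -6, 0, 29, 30, 31]
Partition 3: pivot=0 at index 1 -> [-6, 0, 17, 17, 29, 30, 31]
Partition 4: pivot=17 at index 3 -> [-6, 0, 17, 17, 29, 30, 31]


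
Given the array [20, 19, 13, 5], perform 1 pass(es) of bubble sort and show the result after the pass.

After pass 1: [19, 13, 5, 20] (3 swaps)
Total swaps: 3


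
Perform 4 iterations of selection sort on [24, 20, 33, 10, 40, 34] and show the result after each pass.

Pass 1: Select minimum 10 at index 3, swap -> [10, 20, 33, 24, 40, 34]
Pass 2: Select minimum 20 at index 1, swap -> [10, 20, 33, 24, 40, 34]
Pass 3: Select minimum 24 at index 3, swap -> [10, 20, 24, 33, 40, 34]
Pass 4: Select minimum 33 at index 3, swap -> [10, 20, 24, 33, 40, 34]


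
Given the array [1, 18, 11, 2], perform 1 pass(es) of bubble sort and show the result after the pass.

After pass 1: [1, 11, 2, 18] (2 swaps)
Total swaps: 2


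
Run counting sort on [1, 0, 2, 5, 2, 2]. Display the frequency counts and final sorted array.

Count array: [1, 1, 3, 0, 0, 1]
(count[i] = number of elements equal to i)
Cumulative count: [1, 2, 5, 5, 5, 6]
Sorted: [0, 1, 2, 2, 2, 5]


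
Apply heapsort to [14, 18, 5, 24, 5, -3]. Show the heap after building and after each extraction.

Build heap: [24, 18, 5, 14, 5, -3]
Extract 24: [18, 14, 5, -3, 5, 24]
Extract 18: [14, 5, 5, -3, 18, 24]
Extract 14: [5, -3, 5, 14, 18, 24]
Extract 5: [5, -3, 5, 14, 18, 24]
Extract 5: [-3, 5, 5, 14, 18, 24]


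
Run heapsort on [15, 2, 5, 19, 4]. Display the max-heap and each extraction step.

Build heap: [19, 15, 5, 2, 4]
Extract 19: [15, 4, 5, 2, 19]
Extract 15: [5, 4, 2, 15, 19]
Extract 5: [4, 2, 5, 15, 19]
Extract 4: [2, 4, 5, 15, 19]


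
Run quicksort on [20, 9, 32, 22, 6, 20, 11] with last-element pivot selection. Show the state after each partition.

Partition 1: pivot=11 at index 2 -> [9, 6, 11, 22, 20, 20, 32]
Partition 2: pivot=6 at index 0 -> [6, 9, 11, 22, 20, 20, 32]
Partition 3: pivot=32 at index 6 -> [6, 9, 11, 22, 20, 20, 32]
Partition 4: pivot=20 at index 4 -> [6, 9, 11, 20, 20, 22, 32]


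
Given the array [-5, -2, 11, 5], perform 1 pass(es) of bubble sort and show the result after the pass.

After pass 1: [-5, -2, 5, 11] (1 swaps)
Total swaps: 1


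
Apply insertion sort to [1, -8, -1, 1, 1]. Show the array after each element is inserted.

First element 1 is already 'sorted'
Insert -8: shifted 1 elements -> [-8, 1, -1, 1, 1]
Insert -1: shifted 1 elements -> [-8, -1, 1, 1, 1]
Insert 1: shifted 0 elements -> [-8, -1, 1, 1, 1]
Insert 1: shifted 0 elements -> [-8, -1, 1, 1, 1]


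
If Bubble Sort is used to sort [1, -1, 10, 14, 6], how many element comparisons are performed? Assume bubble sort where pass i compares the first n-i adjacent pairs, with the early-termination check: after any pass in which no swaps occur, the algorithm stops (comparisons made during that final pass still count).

Pass 1: compare adjacent pairs (0,1)..(3,4) = 4 comparison(s), 2 swap(s) -> [-1, 1, 10, 6, 14]
Pass 2: compare adjacent pairs (0,1)..(2,3) = 3 comparison(s), 1 swap(s) -> [-1, 1, 6, 10, 14]
Pass 3: compare adjacent pairs (0,1)..(1,2) = 2 comparison(s), 0 swap(s) -> [-1, 1, 6, 10, 14]
No swaps in this pass, so bubble sort stops here.
Total comparisons: 4 + 3 + 2 = 9


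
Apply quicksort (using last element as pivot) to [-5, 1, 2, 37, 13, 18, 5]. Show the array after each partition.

Partition 1: pivot=5 at index 3 -> [-5, 1, 2, 5, 13, 18, 37]
Partition 2: pivot=2 at index 2 -> [-5, 1, 2, 5, 13, 18, 37]
Partition 3: pivot=1 at index 1 -> [-5, 1, 2, 5, 13, 18, 37]
Partition 4: pivot=37 at index 6 -> [-5, 1, 2, 5, 13, 18, 37]
Partition 5: pivot=18 at index 5 -> [-5, 1, 2, 5, 13, 18, 37]


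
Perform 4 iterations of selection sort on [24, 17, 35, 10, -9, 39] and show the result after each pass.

Pass 1: Select minimum -9 at index 4, swap -> [-9, 17, 35, 10, 24, 39]
Pass 2: Select minimum 10 at index 3, swap -> [-9, 10, 35, 17, 24, 39]
Pass 3: Select minimum 17 at index 3, swap -> [-9, 10, 17, 35, 24, 39]
Pass 4: Select minimum 24 at index 4, swap -> [-9, 10, 17, 24, 35, 39]


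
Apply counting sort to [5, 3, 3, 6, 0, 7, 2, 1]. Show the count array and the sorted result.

Count array: [1, 1, 1, 2, 0, 1, 1, 1]
(count[i] = number of elements equal to i)
Cumulative count: [1, 2, 3, 5, 5, 6, 7, 8]
Sorted: [0, 1, 2, 3, 3, 5, 6, 7]


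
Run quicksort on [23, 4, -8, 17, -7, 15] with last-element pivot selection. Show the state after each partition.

Partition 1: pivot=15 at index 3 -> [4, -8, -7, 15, 23, 17]
Partition 2: pivot=-7 at index 1 -> [-8, -7, 4, 15, 23, 17]
Partition 3: pivot=17 at index 4 -> [-8, -7, 4, 15, 17, 23]


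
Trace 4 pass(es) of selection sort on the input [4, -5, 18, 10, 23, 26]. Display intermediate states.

Pass 1: Select minimum -5 at index 1, swap -> [-5, 4, 18, 10, 23, 26]
Pass 2: Select minimum 4 at index 1, swap -> [-5, 4, 18, 10, 23, 26]
Pass 3: Select minimum 10 at index 3, swap -> [-5, 4, 10, 18, 23, 26]
Pass 4: Select minimum 18 at index 3, swap -> [-5, 4, 10, 18, 23, 26]


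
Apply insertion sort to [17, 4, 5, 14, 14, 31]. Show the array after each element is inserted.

First element 17 is already 'sorted'
Insert 4: shifted 1 elements -> [4, 17, 5, 14, 14, 31]
Insert 5: shifted 1 elements -> [4, 5, 17, 14, 14, 31]
Insert 14: shifted 1 elements -> [4, 5, 14, 17, 14, 31]
Insert 14: shifted 1 elements -> [4, 5, 14, 14, 17, 31]
Insert 31: shifted 0 elements -> [4, 5, 14, 14, 17, 31]
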